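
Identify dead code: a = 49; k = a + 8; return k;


a is read by k's definition; k is returned
No dead code


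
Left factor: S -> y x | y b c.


Common prefix: 'y'
Factored: S -> y S', S' -> x | b c


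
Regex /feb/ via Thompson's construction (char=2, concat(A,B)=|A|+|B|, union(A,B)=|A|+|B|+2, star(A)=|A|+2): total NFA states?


Syntax tree has 3 char leaf(s), 0 union(s), 0 star(s)
chars contribute 3×2 = 6; each union adds +2; each star adds +2
Total: 6 + 0 + 0 = 6 states


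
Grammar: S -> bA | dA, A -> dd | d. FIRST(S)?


Per alternative of S: FIRST(bA) = {b}; FIRST(dA) = {d}
FIRST(S) = {b, d}


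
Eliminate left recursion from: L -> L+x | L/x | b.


Left-recursive alternatives: L+x, L/x; non-recursive: b
Introduce L': L -> bL', L' -> +xL' | /xL' | ε


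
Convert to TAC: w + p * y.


Break into single-operator statements:
t1 = p * y
t2 = w + t1


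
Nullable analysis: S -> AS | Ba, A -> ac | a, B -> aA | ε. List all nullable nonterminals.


A nonterminal is nullable iff some alternative derives ε (directly, or every symbol in it is nullable)
Nullable: {B}


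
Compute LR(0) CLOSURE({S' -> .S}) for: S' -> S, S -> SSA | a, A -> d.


Start: S' -> .S
For each item with dot before a nonterminal B, add B -> .γ for every B-production
Closure: [S' -> .S, S -> .SSA, S -> .a]


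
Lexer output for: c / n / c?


Scan left to right, longest-match per lexeme
Tokens: ID(c), OP(/), ID(n), OP(/), ID(c)


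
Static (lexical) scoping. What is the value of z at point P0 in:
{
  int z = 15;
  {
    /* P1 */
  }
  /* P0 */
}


z declared in the same block as P0
z = 15


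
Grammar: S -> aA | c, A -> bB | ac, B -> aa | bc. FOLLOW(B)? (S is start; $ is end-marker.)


$ ∈ FOLLOW(S). For each A -> αBβ: add FIRST(β)\{ε} to FOLLOW(B); if β nullable, add FOLLOW(A).
FOLLOW(B) = {$}


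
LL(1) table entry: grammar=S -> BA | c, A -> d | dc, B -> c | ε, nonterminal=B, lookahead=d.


For [B, d]: ε is nullable and 'd' ∈ FOLLOW(B)
Entry: B -> ε


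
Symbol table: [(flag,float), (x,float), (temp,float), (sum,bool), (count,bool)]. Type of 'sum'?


Lookup 'sum' → type bool


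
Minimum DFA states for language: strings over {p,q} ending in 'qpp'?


Track the longest suffix of input matching a prefix of 'qpp': 4 classes (prefixes of length 0..3)
Minimal DFA: 4 states


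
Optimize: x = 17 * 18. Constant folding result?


17 * 18 = 306 at compile time
Optimized: x = 306


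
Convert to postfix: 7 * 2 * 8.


Left to right (same or higher precedence on left)
Postfix: 7 2 * 8 *


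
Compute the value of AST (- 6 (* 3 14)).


Evaluate inner: (* 3 14) = 42
Evaluate root: (- 6 42) = -36
Result: -36


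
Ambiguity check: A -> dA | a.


right-linear, alternatives start with distinct terminals 'd' vs 'a': unique leftmost derivation
Unambiguous


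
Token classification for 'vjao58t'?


Pattern: letter/underscore followed by alphanumerics, not a keyword
Type: IDENTIFIER


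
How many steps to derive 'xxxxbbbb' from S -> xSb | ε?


Derivation: S => xSb => xxSbb => xxxSbbb => xxxxSbbbb => xxxxbbbb
Steps: 5


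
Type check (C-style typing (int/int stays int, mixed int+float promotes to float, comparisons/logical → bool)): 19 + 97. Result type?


Operand types: int + int
Rule: mixed int/float promotes to float; int/int stays int
Result type: int


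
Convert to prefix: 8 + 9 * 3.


'*' binds tighter: tree is (+ 8 (* 9 3))
Prefix: + 8 * 9 3


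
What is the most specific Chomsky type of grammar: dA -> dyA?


LHS has context (more than one symbol) and |LHS| ≤ |RHS|
Classification: Type 1 (Context-Sensitive)


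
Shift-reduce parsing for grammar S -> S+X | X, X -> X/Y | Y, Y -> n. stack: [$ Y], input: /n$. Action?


'Y' (not preceded by X/) is the handle for X -> Y
Action: reduce (X -> Y)


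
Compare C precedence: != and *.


'*' is multiplicative (level 10); '!=' is equality (level 6)
Higher level binds tighter
'*' has higher precedence than '!='


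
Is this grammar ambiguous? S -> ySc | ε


balanced y^n…c^n: each string has a unique parse
Unambiguous


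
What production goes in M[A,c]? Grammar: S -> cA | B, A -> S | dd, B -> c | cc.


For [A, c]: 'c' ∈ FIRST(S)
Entry: A -> S


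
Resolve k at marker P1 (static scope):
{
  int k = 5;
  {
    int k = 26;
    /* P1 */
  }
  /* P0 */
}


k declared in the same block as P1
k = 26


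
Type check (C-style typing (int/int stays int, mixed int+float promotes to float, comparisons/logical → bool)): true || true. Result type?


Operand types: bool || bool
Rule: logical operators take bool operands and yield bool
Result type: bool


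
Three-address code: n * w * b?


Break into single-operator statements:
t1 = n * w
t2 = t1 * b


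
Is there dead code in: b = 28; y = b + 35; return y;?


b is read by y's definition; y is returned
No dead code


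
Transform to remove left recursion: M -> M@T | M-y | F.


Left-recursive alternatives: M@T, M-y; non-recursive: F
Introduce M': M -> FM', M' -> @TM' | -yM' | ε


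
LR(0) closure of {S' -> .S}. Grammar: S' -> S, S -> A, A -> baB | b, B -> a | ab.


Start: S' -> .S
For each item with dot before a nonterminal B, add B -> .γ for every B-production
Closure: [S' -> .S, S -> .A, A -> .baB, A -> .b]


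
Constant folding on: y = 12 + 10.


12 + 10 = 22 at compile time
Optimized: y = 22


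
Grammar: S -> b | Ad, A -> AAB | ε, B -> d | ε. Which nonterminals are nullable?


A nonterminal is nullable iff some alternative derives ε (directly, or every symbol in it is nullable)
Nullable: {A, B}


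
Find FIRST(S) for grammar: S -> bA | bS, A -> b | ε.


Per alternative of S: FIRST(bA) = {b}; FIRST(bS) = {b}
FIRST(S) = {b}


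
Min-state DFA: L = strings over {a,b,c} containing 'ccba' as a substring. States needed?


KMP-style automaton: 4 progress states + 1 absorbing accept = 5
Minimal DFA: 5 states


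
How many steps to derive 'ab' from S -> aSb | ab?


Derivation: S => ab
Steps: 1


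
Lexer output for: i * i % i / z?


Scan left to right, longest-match per lexeme
Tokens: ID(i), OP(*), ID(i), OP(%), ID(i), OP(/), ID(z)


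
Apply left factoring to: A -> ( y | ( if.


Common prefix: '('
Factored: A -> ( A', A' -> y | if


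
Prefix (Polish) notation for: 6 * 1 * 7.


left-to-right (same/higher precedence on left): tree is (* (* 6 1) 7)
Prefix: * * 6 1 7


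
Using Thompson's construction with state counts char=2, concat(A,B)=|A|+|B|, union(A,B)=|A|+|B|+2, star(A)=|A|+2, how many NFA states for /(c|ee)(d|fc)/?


Syntax tree has 6 char leaf(s), 2 union(s), 0 star(s)
chars contribute 6×2 = 12; each union adds +2; each star adds +2
Total: 12 + 4 + 0 = 16 states


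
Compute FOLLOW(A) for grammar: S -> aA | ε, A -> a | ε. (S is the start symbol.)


$ ∈ FOLLOW(S). For each A -> αBβ: add FIRST(β)\{ε} to FOLLOW(B); if β nullable, add FOLLOW(A).
FOLLOW(A) = {$}


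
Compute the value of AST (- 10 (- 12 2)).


Evaluate inner: (- 12 2) = 10
Evaluate root: (- 10 10) = 0
Result: 0


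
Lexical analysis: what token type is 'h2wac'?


Pattern: letter/underscore followed by alphanumerics, not a keyword
Type: IDENTIFIER


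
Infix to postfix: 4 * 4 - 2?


Left to right (same or higher precedence on left)
Postfix: 4 4 * 2 -


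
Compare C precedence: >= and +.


'+' is additive (level 9); '>=' is relational (level 7)
Higher level binds tighter
'+' has higher precedence than '>='


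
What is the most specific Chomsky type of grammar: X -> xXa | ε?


Single nonterminal LHS, but x^n a^n is not regular
Classification: Type 2 (Context-Free)


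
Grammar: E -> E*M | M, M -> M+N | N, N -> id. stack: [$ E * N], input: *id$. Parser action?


'N' (not preceded by M+) is the handle for M -> N
Action: reduce (M -> N)


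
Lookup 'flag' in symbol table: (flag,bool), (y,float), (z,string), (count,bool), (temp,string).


Lookup 'flag' → type bool


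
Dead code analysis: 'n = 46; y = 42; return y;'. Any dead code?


n is assigned but never read
Dead: 'n = 46'


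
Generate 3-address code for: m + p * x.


Break into single-operator statements:
t1 = p * x
t2 = m + t1


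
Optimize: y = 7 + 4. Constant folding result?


7 + 4 = 11 at compile time
Optimized: y = 11


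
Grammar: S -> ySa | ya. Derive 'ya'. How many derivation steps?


Derivation: S => ya
Steps: 1


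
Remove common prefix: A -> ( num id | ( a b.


Common prefix: '('
Factored: A -> ( A', A' -> num id | a b


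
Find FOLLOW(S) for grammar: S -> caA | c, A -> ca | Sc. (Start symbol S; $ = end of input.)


$ ∈ FOLLOW(S). For each A -> αBβ: add FIRST(β)\{ε} to FOLLOW(B); if β nullable, add FOLLOW(A).
FOLLOW(S) = {$, c}


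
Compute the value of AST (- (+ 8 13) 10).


Evaluate inner: (+ 8 13) = 21
Evaluate root: (- 21 10) = 11
Result: 11


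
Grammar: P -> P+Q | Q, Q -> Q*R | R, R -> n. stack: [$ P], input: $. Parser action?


start symbol P on stack, input exhausted
Action: accept


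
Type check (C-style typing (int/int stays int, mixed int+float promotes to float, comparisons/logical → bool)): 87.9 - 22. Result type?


Operand types: float - int
Rule: mixed int/float promotes to float; int/int stays int
Result type: float


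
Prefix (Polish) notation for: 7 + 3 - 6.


left-to-right (same/higher precedence on left): tree is (- (+ 7 3) 6)
Prefix: - + 7 3 6


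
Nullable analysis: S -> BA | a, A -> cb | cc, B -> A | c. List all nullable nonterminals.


A nonterminal is nullable iff some alternative derives ε (directly, or every symbol in it is nullable)
Nullable: {}


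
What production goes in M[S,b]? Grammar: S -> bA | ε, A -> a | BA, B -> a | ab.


For [S, b]: 'b' ∈ FIRST(bA)
Entry: S -> bA


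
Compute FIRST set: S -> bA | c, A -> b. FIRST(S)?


Per alternative of S: FIRST(bA) = {b}; FIRST(c) = {c}
FIRST(S) = {b, c}


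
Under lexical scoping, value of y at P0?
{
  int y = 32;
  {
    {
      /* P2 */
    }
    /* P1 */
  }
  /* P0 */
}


y declared in the same block as P0
y = 32


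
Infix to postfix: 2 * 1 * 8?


Left to right (same or higher precedence on left)
Postfix: 2 1 * 8 *


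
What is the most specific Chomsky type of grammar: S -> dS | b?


Right-linear: every RHS is a terminal or a terminal followed by one nonterminal
Classification: Type 3 (Regular)


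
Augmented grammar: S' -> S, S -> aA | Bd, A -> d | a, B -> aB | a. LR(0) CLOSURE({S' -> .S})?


Start: S' -> .S
For each item with dot before a nonterminal B, add B -> .γ for every B-production
Closure: [S' -> .S, S -> .aA, S -> .Bd, B -> .aB, B -> .a]


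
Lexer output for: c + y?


Scan left to right, longest-match per lexeme
Tokens: ID(c), OP(+), ID(y)


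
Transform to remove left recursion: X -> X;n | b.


Left-recursive alternatives: X;n; non-recursive: b
Introduce X': X -> bX', X' -> ;nX' | ε


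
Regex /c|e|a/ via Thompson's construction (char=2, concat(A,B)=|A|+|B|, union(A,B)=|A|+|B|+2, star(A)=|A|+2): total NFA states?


Syntax tree has 3 char leaf(s), 2 union(s), 0 star(s)
chars contribute 3×2 = 6; each union adds +2; each star adds +2
Total: 6 + 4 + 0 = 10 states


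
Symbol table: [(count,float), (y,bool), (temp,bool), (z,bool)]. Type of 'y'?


Lookup 'y' → type bool


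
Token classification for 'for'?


Pattern: reserved word
Type: KEYWORD


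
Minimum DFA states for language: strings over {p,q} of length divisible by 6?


Track length mod 6: states 0..5, accept at 0
Minimal DFA: 6 states


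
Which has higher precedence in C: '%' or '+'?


'%' is multiplicative (level 10); '+' is additive (level 9)
Higher level binds tighter
'%' has higher precedence than '+'


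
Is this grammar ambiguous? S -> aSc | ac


balanced a^n…c^n: each string has a unique parse
Unambiguous


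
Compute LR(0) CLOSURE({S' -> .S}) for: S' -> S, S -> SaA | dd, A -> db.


Start: S' -> .S
For each item with dot before a nonterminal B, add B -> .γ for every B-production
Closure: [S' -> .S, S -> .SaA, S -> .dd]


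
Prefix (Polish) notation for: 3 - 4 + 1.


left-to-right (same/higher precedence on left): tree is (+ (- 3 4) 1)
Prefix: + - 3 4 1


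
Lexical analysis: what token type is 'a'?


Pattern: letter/underscore followed by alphanumerics, not a keyword
Type: IDENTIFIER


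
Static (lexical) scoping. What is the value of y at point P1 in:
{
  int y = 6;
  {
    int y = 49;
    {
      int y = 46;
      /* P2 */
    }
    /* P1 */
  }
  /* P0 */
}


y declared in the same block as P1
y = 49


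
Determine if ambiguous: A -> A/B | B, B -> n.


precedence layered via separate nonterminal B: deterministic
Unambiguous


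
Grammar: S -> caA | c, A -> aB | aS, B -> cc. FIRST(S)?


Per alternative of S: FIRST(caA) = {c}; FIRST(c) = {c}
FIRST(S) = {c}


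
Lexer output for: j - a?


Scan left to right, longest-match per lexeme
Tokens: ID(j), OP(-), ID(a)


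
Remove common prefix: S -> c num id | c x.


Common prefix: 'c'
Factored: S -> c S', S' -> num id | x


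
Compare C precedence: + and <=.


'+' is additive (level 9); '<=' is relational (level 7)
Higher level binds tighter
'+' has higher precedence than '<='


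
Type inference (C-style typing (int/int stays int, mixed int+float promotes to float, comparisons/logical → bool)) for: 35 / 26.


Operand types: int / int
Rule: mixed int/float promotes to float; int/int stays int
Result type: int


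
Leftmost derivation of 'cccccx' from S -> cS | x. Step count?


Derivation: S => cS => ccS => cccS => ccccS => cccccS => cccccx
Steps: 6


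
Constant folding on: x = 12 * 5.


12 * 5 = 60 at compile time
Optimized: x = 60


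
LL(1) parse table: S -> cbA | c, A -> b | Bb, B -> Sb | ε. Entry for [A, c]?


For [A, c]: 'c' ∈ FIRST(Bb)
Entry: A -> Bb


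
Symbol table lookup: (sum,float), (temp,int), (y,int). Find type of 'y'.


Lookup 'y' → type int


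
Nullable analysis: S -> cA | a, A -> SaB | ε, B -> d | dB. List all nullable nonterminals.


A nonterminal is nullable iff some alternative derives ε (directly, or every symbol in it is nullable)
Nullable: {A}


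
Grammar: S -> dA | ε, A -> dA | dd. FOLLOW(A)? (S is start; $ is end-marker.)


$ ∈ FOLLOW(S). For each A -> αBβ: add FIRST(β)\{ε} to FOLLOW(B); if β nullable, add FOLLOW(A).
FOLLOW(A) = {$}


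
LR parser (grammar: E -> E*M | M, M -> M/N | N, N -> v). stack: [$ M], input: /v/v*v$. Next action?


shift '/' to continue M -> M/N
Action: shift


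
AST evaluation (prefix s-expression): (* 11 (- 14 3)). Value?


Evaluate inner: (- 14 3) = 11
Evaluate root: (* 11 11) = 121
Result: 121


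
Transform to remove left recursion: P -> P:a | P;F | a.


Left-recursive alternatives: P:a, P;F; non-recursive: a
Introduce P': P -> aP', P' -> :aP' | ;FP' | ε


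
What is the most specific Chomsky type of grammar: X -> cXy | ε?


Single nonterminal LHS, but c^n y^n is not regular
Classification: Type 2 (Context-Free)


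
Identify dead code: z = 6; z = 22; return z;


first assignment to z is overwritten before any read
Dead: 'z = 6'


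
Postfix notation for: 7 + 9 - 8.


Left to right (same or higher precedence on left)
Postfix: 7 9 + 8 -


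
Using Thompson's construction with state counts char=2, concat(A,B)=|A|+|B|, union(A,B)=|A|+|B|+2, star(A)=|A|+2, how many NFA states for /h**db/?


Syntax tree has 3 char leaf(s), 0 union(s), 2 star(s)
chars contribute 3×2 = 6; each union adds +2; each star adds +2
Total: 6 + 0 + 4 = 10 states


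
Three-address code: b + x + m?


Break into single-operator statements:
t1 = b + x
t2 = t1 + m


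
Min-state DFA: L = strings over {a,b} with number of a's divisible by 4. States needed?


Track (count of a) mod 4: states 0..3, accept at 0
Minimal DFA: 4 states


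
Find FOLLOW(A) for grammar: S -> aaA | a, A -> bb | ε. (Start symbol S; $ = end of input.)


$ ∈ FOLLOW(S). For each A -> αBβ: add FIRST(β)\{ε} to FOLLOW(B); if β nullable, add FOLLOW(A).
FOLLOW(A) = {$}


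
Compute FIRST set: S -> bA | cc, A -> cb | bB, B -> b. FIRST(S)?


Per alternative of S: FIRST(bA) = {b}; FIRST(cc) = {c}
FIRST(S) = {b, c}


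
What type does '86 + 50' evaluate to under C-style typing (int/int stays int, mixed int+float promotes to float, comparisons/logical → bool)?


Operand types: int + int
Rule: mixed int/float promotes to float; int/int stays int
Result type: int


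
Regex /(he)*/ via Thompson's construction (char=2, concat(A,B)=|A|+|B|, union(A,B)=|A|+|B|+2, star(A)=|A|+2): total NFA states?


Syntax tree has 2 char leaf(s), 0 union(s), 1 star(s)
chars contribute 2×2 = 4; each union adds +2; each star adds +2
Total: 4 + 0 + 2 = 6 states


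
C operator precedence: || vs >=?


'>=' is relational (level 7); '||' is logical OR (level 1)
Higher level binds tighter
'>=' has higher precedence than '||'


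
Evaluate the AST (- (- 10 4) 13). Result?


Evaluate inner: (- 10 4) = 6
Evaluate root: (- 6 13) = -7
Result: -7


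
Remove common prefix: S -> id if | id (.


Common prefix: 'id'
Factored: S -> id S', S' -> if | (


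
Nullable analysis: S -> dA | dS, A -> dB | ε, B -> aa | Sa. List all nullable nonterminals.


A nonterminal is nullable iff some alternative derives ε (directly, or every symbol in it is nullable)
Nullable: {A}


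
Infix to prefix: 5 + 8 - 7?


left-to-right (same/higher precedence on left): tree is (- (+ 5 8) 7)
Prefix: - + 5 8 7


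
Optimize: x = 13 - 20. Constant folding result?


13 - 20 = -7 at compile time
Optimized: x = -7


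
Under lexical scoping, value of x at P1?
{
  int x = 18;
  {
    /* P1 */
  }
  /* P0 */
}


P1's block does not declare x; resolves to the enclosing declaration at depth 0
x = 18


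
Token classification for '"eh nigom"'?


Pattern: double-quoted sequence
Type: STRING_LITERAL


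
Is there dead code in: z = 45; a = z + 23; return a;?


z is read by a's definition; a is returned
No dead code


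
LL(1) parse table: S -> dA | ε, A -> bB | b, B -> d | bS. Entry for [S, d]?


For [S, d]: 'd' ∈ FIRST(dA)
Entry: S -> dA


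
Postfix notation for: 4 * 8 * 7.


Left to right (same or higher precedence on left)
Postfix: 4 8 * 7 *


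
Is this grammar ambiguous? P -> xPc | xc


balanced x^n…c^n: each string has a unique parse
Unambiguous


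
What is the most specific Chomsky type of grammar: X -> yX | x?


Right-linear: every RHS is a terminal or a terminal followed by one nonterminal
Classification: Type 3 (Regular)


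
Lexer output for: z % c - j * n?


Scan left to right, longest-match per lexeme
Tokens: ID(z), OP(%), ID(c), OP(-), ID(j), OP(*), ID(n)


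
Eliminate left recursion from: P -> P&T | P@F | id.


Left-recursive alternatives: P&T, P@F; non-recursive: id
Introduce P': P -> idP', P' -> &TP' | @FP' | ε


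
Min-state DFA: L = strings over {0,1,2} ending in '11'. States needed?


Track the longest suffix of input matching a prefix of '11': 3 classes (prefixes of length 0..2)
Minimal DFA: 3 states


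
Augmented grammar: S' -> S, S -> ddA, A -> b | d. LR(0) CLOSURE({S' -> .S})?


Start: S' -> .S
For each item with dot before a nonterminal B, add B -> .γ for every B-production
Closure: [S' -> .S, S -> .ddA]


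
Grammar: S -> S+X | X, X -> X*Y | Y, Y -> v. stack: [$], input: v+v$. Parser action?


no handle on stack; shift 'v'
Action: shift


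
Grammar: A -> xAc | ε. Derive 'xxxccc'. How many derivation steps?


Derivation: A => xAc => xxAcc => xxxAccc => xxxccc
Steps: 4


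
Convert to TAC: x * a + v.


Break into single-operator statements:
t1 = x * a
t2 = t1 + v


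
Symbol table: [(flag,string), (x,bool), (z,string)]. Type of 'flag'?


Lookup 'flag' → type string


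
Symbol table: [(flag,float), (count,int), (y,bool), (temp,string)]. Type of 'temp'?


Lookup 'temp' → type string


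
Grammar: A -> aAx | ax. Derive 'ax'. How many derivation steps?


Derivation: A => ax
Steps: 1


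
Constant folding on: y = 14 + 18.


14 + 18 = 32 at compile time
Optimized: y = 32


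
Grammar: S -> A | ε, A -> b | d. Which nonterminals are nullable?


A nonterminal is nullable iff some alternative derives ε (directly, or every symbol in it is nullable)
Nullable: {S}


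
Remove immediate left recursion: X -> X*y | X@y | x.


Left-recursive alternatives: X*y, X@y; non-recursive: x
Introduce X': X -> xX', X' -> *yX' | @yX' | ε


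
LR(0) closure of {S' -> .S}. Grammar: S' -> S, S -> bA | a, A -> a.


Start: S' -> .S
For each item with dot before a nonterminal B, add B -> .γ for every B-production
Closure: [S' -> .S, S -> .bA, S -> .a]


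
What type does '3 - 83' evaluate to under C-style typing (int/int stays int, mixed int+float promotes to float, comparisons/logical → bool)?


Operand types: int - int
Rule: mixed int/float promotes to float; int/int stays int
Result type: int


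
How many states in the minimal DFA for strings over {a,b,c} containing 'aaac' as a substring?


KMP-style automaton: 4 progress states + 1 absorbing accept = 5
Minimal DFA: 5 states


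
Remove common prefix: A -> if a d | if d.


Common prefix: 'if'
Factored: A -> if A', A' -> a d | d


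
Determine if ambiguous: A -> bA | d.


right-linear, alternatives start with distinct terminals 'b' vs 'd': unique leftmost derivation
Unambiguous


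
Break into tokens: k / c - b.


Scan left to right, longest-match per lexeme
Tokens: ID(k), OP(/), ID(c), OP(-), ID(b)


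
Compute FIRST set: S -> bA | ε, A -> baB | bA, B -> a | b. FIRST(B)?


Per alternative of B: FIRST(a) = {a}; FIRST(b) = {b}
FIRST(B) = {a, b}


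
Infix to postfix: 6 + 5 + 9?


Left to right (same or higher precedence on left)
Postfix: 6 5 + 9 +


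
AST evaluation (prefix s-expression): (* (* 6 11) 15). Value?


Evaluate inner: (* 6 11) = 66
Evaluate root: (* 66 15) = 990
Result: 990


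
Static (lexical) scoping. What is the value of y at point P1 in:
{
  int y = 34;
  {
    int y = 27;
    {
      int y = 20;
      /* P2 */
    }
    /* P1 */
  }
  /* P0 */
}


y declared in the same block as P1
y = 27


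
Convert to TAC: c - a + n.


Break into single-operator statements:
t1 = c - a
t2 = t1 + n


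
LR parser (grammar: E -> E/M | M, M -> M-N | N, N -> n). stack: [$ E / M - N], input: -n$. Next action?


handle 'M-N' on top
Action: reduce (M -> M-N)


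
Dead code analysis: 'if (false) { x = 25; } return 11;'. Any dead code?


condition is constant false, so the whole block is unreachable
Dead: 'if (false) { x = 25; }'


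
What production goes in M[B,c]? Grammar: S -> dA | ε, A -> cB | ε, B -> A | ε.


For [B, c]: 'c' ∈ FIRST(A)
Entry: B -> A


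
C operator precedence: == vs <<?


'<<' is shift (level 8); '==' is equality (level 6)
Higher level binds tighter
'<<' has higher precedence than '=='


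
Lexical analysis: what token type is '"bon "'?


Pattern: double-quoted sequence
Type: STRING_LITERAL


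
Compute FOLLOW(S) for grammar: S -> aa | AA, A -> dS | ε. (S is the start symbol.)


$ ∈ FOLLOW(S). For each A -> αBβ: add FIRST(β)\{ε} to FOLLOW(B); if β nullable, add FOLLOW(A).
FOLLOW(S) = {$, d}


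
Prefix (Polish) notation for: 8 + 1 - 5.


left-to-right (same/higher precedence on left): tree is (- (+ 8 1) 5)
Prefix: - + 8 1 5


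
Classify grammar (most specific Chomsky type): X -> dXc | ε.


Single nonterminal LHS, but d^n c^n is not regular
Classification: Type 2 (Context-Free)


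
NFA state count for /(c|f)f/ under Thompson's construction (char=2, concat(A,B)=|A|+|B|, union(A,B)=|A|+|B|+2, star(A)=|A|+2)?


Syntax tree has 3 char leaf(s), 1 union(s), 0 star(s)
chars contribute 3×2 = 6; each union adds +2; each star adds +2
Total: 6 + 2 + 0 = 8 states


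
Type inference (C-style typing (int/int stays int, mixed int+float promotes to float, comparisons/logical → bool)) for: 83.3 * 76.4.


Operand types: float * float
Rule: mixed int/float promotes to float; int/int stays int
Result type: float


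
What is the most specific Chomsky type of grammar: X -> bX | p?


Right-linear: every RHS is a terminal or a terminal followed by one nonterminal
Classification: Type 3 (Regular)


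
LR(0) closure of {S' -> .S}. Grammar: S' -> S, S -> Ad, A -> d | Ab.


Start: S' -> .S
For each item with dot before a nonterminal B, add B -> .γ for every B-production
Closure: [S' -> .S, S -> .Ad, A -> .d, A -> .Ab]


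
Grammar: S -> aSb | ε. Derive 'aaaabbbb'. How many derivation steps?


Derivation: S => aSb => aaSbb => aaaSbbb => aaaaSbbbb => aaaabbbb
Steps: 5


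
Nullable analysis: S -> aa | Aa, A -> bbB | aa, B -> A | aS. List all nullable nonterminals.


A nonterminal is nullable iff some alternative derives ε (directly, or every symbol in it is nullable)
Nullable: {}


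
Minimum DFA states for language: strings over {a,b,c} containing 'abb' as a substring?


KMP-style automaton: 3 progress states + 1 absorbing accept = 4
Minimal DFA: 4 states


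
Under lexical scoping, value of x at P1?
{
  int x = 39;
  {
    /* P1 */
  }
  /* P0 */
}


P1's block does not declare x; resolves to the enclosing declaration at depth 0
x = 39


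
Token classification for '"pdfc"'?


Pattern: double-quoted sequence
Type: STRING_LITERAL


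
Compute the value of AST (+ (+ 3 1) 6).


Evaluate inner: (+ 3 1) = 4
Evaluate root: (+ 4 6) = 10
Result: 10


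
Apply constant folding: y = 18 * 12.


18 * 12 = 216 at compile time
Optimized: y = 216


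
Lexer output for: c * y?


Scan left to right, longest-match per lexeme
Tokens: ID(c), OP(*), ID(y)


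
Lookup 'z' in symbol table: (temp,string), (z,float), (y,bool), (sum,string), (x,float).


Lookup 'z' → type float


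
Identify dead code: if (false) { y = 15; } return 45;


condition is constant false, so the whole block is unreachable
Dead: 'if (false) { y = 15; }'


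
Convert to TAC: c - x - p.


Break into single-operator statements:
t1 = c - x
t2 = t1 - p


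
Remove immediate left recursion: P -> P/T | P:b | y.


Left-recursive alternatives: P/T, P:b; non-recursive: y
Introduce P': P -> yP', P' -> /TP' | :bP' | ε


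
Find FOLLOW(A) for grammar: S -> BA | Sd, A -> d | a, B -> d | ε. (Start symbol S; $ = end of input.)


$ ∈ FOLLOW(S). For each A -> αBβ: add FIRST(β)\{ε} to FOLLOW(B); if β nullable, add FOLLOW(A).
FOLLOW(A) = {$, d}


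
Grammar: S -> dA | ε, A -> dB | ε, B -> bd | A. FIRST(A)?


Per alternative of A: FIRST(dB) = {d}; FIRST(ε) = {ε}
FIRST(A) = {d, ε}


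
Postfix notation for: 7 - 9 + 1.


Left to right (same or higher precedence on left)
Postfix: 7 9 - 1 +


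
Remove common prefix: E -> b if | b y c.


Common prefix: 'b'
Factored: E -> b E', E' -> if | y c


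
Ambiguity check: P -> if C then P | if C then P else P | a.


dangling else: 'if C then if C then a else a' parses two ways
Ambiguous


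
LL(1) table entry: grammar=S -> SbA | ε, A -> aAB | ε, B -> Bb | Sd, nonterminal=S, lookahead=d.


For [S, d]: ε is nullable and 'd' ∈ FOLLOW(S)
Entry: S -> ε


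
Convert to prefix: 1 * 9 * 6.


left-to-right (same/higher precedence on left): tree is (* (* 1 9) 6)
Prefix: * * 1 9 6


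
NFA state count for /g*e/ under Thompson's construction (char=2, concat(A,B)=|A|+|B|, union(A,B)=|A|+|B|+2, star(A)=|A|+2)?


Syntax tree has 2 char leaf(s), 0 union(s), 1 star(s)
chars contribute 2×2 = 4; each union adds +2; each star adds +2
Total: 4 + 0 + 2 = 6 states


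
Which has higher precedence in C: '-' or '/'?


'/' is multiplicative (level 10); '-' is additive (level 9)
Higher level binds tighter
'/' has higher precedence than '-'


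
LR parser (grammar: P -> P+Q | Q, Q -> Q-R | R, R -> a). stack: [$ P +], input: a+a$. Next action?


no handle ('P+' is not any RHS); shift 'a'
Action: shift


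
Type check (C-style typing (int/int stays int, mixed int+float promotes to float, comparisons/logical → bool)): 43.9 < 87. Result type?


Operand types: float < int
Rule: comparison yields bool
Result type: bool


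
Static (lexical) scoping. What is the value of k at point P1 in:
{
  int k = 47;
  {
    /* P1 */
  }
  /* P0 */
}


P1's block does not declare k; resolves to the enclosing declaration at depth 0
k = 47


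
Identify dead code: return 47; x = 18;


statement follows a return and is unreachable
Dead: 'x = 18'


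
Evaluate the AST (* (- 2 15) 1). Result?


Evaluate inner: (- 2 15) = -13
Evaluate root: (* -13 1) = -13
Result: -13


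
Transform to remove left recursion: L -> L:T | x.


Left-recursive alternatives: L:T; non-recursive: x
Introduce L': L -> xL', L' -> :TL' | ε


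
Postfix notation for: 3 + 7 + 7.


Left to right (same or higher precedence on left)
Postfix: 3 7 + 7 +


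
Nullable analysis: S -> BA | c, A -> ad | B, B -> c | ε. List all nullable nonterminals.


A nonterminal is nullable iff some alternative derives ε (directly, or every symbol in it is nullable)
Nullable: {A, B, S}


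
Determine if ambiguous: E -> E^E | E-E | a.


'a^a-a' has two parse trees (no precedence encoded between ^ and -)
Ambiguous


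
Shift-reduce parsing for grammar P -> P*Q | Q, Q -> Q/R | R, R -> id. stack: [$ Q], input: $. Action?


lookahead ∉ {/} so Q won't extend; reduce P -> Q
Action: reduce (P -> Q)


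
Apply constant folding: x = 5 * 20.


5 * 20 = 100 at compile time
Optimized: x = 100


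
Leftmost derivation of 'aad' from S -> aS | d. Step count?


Derivation: S => aS => aaS => aad
Steps: 3


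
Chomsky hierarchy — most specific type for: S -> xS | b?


Right-linear: every RHS is a terminal or a terminal followed by one nonterminal
Classification: Type 3 (Regular)


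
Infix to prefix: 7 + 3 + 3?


left-to-right (same/higher precedence on left): tree is (+ (+ 7 3) 3)
Prefix: + + 7 3 3


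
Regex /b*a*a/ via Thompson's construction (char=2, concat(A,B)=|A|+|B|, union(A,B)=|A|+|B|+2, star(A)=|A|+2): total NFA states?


Syntax tree has 3 char leaf(s), 0 union(s), 2 star(s)
chars contribute 3×2 = 6; each union adds +2; each star adds +2
Total: 6 + 0 + 4 = 10 states


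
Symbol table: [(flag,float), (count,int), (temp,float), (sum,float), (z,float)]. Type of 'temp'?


Lookup 'temp' → type float


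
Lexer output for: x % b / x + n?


Scan left to right, longest-match per lexeme
Tokens: ID(x), OP(%), ID(b), OP(/), ID(x), OP(+), ID(n)


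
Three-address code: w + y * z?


Break into single-operator statements:
t1 = y * z
t2 = w + t1


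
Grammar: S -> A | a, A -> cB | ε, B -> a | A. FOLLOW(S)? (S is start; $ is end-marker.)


$ ∈ FOLLOW(S). For each A -> αBβ: add FIRST(β)\{ε} to FOLLOW(B); if β nullable, add FOLLOW(A).
FOLLOW(S) = {$}


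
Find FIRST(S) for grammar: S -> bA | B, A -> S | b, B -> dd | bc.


Per alternative of S: FIRST(bA) = {b}; FIRST(B) = {b, d}
FIRST(S) = {b, d}


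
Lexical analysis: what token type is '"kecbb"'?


Pattern: double-quoted sequence
Type: STRING_LITERAL


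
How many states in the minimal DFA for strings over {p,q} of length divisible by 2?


Track length mod 2: states 0..1, accept at 0
Minimal DFA: 2 states


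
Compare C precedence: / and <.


'/' is multiplicative (level 10); '<' is relational (level 7)
Higher level binds tighter
'/' has higher precedence than '<'


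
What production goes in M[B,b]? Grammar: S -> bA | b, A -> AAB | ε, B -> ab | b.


For [B, b]: 'b' ∈ FIRST(b)
Entry: B -> b


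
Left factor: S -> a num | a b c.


Common prefix: 'a'
Factored: S -> a S', S' -> num | b c


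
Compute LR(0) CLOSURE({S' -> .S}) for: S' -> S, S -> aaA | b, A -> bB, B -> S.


Start: S' -> .S
For each item with dot before a nonterminal B, add B -> .γ for every B-production
Closure: [S' -> .S, S -> .aaA, S -> .b]


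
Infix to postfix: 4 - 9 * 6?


* has higher precedence, evaluate 9*6 first
Postfix: 4 9 6 * -


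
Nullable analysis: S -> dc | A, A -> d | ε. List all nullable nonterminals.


A nonterminal is nullable iff some alternative derives ε (directly, or every symbol in it is nullable)
Nullable: {A, S}


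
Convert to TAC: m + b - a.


Break into single-operator statements:
t1 = m + b
t2 = t1 - a


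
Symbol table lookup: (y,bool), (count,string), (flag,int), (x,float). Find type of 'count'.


Lookup 'count' → type string


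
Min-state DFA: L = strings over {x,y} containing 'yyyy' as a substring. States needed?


KMP-style automaton: 4 progress states + 1 absorbing accept = 5
Minimal DFA: 5 states


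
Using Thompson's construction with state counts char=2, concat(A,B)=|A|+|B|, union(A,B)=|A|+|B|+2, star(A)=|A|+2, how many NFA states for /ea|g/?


Syntax tree has 3 char leaf(s), 1 union(s), 0 star(s)
chars contribute 3×2 = 6; each union adds +2; each star adds +2
Total: 6 + 2 + 0 = 8 states


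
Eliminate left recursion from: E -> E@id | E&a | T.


Left-recursive alternatives: E@id, E&a; non-recursive: T
Introduce E': E -> TE', E' -> @idE' | &aE' | ε


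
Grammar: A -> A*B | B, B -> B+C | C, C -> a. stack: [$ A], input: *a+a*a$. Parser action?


shift '*' to continue A -> A*B
Action: shift


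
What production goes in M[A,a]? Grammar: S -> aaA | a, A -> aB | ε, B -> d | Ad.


For [A, a]: 'a' ∈ FIRST(aB)
Entry: A -> aB


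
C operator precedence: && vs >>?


'>>' is shift (level 8); '&&' is logical AND (level 2)
Higher level binds tighter
'>>' has higher precedence than '&&'


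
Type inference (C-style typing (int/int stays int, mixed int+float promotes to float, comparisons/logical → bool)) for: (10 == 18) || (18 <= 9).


Operand types: bool || bool
Rule: logical operators take bool operands and yield bool
Result type: bool


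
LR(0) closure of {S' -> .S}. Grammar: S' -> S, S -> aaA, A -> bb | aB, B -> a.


Start: S' -> .S
For each item with dot before a nonterminal B, add B -> .γ for every B-production
Closure: [S' -> .S, S -> .aaA]


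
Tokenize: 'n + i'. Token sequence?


Scan left to right, longest-match per lexeme
Tokens: ID(n), OP(+), ID(i)


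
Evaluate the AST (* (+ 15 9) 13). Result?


Evaluate inner: (+ 15 9) = 24
Evaluate root: (* 24 13) = 312
Result: 312


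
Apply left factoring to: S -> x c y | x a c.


Common prefix: 'x'
Factored: S -> x S', S' -> c y | a c


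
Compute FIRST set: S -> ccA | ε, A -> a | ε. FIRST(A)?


Per alternative of A: FIRST(a) = {a}; FIRST(ε) = {ε}
FIRST(A) = {a, ε}


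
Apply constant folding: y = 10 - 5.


10 - 5 = 5 at compile time
Optimized: y = 5


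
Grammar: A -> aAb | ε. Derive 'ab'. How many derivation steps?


Derivation: A => aAb => ab
Steps: 2


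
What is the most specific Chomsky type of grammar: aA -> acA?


LHS has context (more than one symbol) and |LHS| ≤ |RHS|
Classification: Type 1 (Context-Sensitive)


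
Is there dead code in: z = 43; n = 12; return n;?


z is assigned but never read
Dead: 'z = 43'


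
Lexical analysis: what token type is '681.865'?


Pattern: digits with a decimal point
Type: FLOAT_LITERAL


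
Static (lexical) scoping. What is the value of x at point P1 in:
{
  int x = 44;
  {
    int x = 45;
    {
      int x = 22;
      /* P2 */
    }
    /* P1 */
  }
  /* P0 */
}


x declared in the same block as P1
x = 45


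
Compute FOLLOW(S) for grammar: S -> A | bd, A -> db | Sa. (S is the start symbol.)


$ ∈ FOLLOW(S). For each A -> αBβ: add FIRST(β)\{ε} to FOLLOW(B); if β nullable, add FOLLOW(A).
FOLLOW(S) = {$, a}


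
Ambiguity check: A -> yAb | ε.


balanced y^n…b^n: each string has a unique parse
Unambiguous


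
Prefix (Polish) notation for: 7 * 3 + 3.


left-to-right (same/higher precedence on left): tree is (+ (* 7 3) 3)
Prefix: + * 7 3 3


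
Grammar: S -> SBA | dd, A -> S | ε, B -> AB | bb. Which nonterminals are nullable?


A nonterminal is nullable iff some alternative derives ε (directly, or every symbol in it is nullable)
Nullable: {A}


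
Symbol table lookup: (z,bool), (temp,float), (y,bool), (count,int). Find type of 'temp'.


Lookup 'temp' → type float


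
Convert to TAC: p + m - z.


Break into single-operator statements:
t1 = p + m
t2 = t1 - z


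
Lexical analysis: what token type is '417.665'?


Pattern: digits with a decimal point
Type: FLOAT_LITERAL


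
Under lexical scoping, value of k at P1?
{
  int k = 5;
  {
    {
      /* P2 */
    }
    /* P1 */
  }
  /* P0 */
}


P1's block does not declare k; resolves to the enclosing declaration at depth 0
k = 5


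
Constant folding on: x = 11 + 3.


11 + 3 = 14 at compile time
Optimized: x = 14


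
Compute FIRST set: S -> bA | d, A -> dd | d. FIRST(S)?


Per alternative of S: FIRST(bA) = {b}; FIRST(d) = {d}
FIRST(S) = {b, d}


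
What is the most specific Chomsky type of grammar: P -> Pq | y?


Left-linear: every RHS is a terminal or one nonterminal followed by a terminal
Classification: Type 3 (Regular)


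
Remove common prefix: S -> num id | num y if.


Common prefix: 'num'
Factored: S -> num S', S' -> id | y if


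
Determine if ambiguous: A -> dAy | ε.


balanced d^n…y^n: each string has a unique parse
Unambiguous


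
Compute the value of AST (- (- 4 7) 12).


Evaluate inner: (- 4 7) = -3
Evaluate root: (- -3 12) = -15
Result: -15


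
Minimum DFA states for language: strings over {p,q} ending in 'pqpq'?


Track the longest suffix of input matching a prefix of 'pqpq': 5 classes (prefixes of length 0..4)
Minimal DFA: 5 states


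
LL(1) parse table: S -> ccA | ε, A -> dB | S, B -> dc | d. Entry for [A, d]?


For [A, d]: 'd' ∈ FIRST(dB)
Entry: A -> dB


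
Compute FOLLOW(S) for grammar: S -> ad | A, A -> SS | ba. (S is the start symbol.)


$ ∈ FOLLOW(S). For each A -> αBβ: add FIRST(β)\{ε} to FOLLOW(B); if β nullable, add FOLLOW(A).
FOLLOW(S) = {$, a, b}


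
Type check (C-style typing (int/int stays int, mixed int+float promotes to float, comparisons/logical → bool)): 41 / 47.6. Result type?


Operand types: int / float
Rule: mixed int/float promotes to float; int/int stays int
Result type: float


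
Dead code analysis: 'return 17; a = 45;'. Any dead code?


statement follows a return and is unreachable
Dead: 'a = 45'


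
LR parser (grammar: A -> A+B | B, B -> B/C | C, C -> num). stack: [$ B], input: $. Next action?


lookahead ∉ {/} so B won't extend; reduce A -> B
Action: reduce (A -> B)


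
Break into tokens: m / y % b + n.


Scan left to right, longest-match per lexeme
Tokens: ID(m), OP(/), ID(y), OP(%), ID(b), OP(+), ID(n)


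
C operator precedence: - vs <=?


'-' is additive (level 9); '<=' is relational (level 7)
Higher level binds tighter
'-' has higher precedence than '<='


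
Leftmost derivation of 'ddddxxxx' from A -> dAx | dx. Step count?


Derivation: A => dAx => ddAxx => dddAxxx => ddddxxxx
Steps: 4
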